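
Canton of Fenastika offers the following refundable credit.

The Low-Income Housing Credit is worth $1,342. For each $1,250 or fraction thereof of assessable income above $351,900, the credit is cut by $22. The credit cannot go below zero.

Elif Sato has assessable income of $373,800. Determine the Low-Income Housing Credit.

$946

Low-Income Housing Credit: income exceeds $351,900 by $21,900, which is 18 full-or-partial $1,250 increments; reduction = 18 × $22 = $396, leaving $946.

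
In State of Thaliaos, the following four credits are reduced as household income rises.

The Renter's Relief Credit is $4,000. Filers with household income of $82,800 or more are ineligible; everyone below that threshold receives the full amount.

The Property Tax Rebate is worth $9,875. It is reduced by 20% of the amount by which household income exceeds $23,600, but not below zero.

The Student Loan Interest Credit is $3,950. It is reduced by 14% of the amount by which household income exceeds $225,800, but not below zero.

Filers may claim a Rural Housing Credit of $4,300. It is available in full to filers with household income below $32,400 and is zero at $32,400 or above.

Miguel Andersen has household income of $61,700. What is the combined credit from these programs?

$10,205

Renter's Relief Credit: $61,700 is below the $82,800 cutoff, so the full $4,000 applies.
Property Tax Rebate: 20% of the $38,100 excess over $23,600 is $7,620; credit = $9,875 − $7,620 = $2,255.
Student Loan Interest Credit: $61,700 is at or below the $225,800 threshold, so the full $3,950 applies.
Rural Housing Credit: $61,700 meets or exceeds the $32,400 cutoff, so the credit is $0.
Total: $4,000 + $2,255 + $3,950 + $0 = $10,205.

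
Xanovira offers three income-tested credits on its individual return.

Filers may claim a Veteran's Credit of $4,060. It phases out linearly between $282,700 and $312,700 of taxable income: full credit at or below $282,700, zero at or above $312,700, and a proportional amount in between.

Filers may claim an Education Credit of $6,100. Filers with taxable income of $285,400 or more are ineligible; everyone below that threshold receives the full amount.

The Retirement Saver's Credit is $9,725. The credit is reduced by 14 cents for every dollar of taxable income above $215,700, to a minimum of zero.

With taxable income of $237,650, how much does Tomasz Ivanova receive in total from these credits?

$16,812

Veteran's Credit: $237,650 is at or below the $282,700 threshold, so the full $4,060 applies.
Education Credit: $237,650 is below the $285,400 cutoff, so the full $6,100 applies.
Retirement Saver's Credit: 14% of the $21,950 excess over $215,700 is $3,073; credit = $9,725 − $3,073 = $6,652.
Total: $4,060 + $6,100 + $6,652 = $16,812.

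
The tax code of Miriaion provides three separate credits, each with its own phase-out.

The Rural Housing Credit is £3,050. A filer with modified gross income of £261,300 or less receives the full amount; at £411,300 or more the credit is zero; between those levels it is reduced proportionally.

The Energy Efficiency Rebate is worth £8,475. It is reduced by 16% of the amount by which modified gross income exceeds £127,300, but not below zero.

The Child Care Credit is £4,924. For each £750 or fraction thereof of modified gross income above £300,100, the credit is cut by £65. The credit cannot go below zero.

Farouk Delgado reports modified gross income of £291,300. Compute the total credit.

£7,364

Rural Housing Credit: £291,300 is £30,000 into a £150,000 phase-out range, leaving 120,000/150,000 of the credit: £3,050 × 120,000/150,000 = £2,440.
Energy Efficiency Rebate: 16% of the £164,000 excess over £127,300 is £26,240 ≥ base, so the credit is £0.
Child Care Credit: £291,300 is at or below the £300,100 threshold, so the full £4,924 applies.
Total: £2,440 + £0 + £4,924 = £7,364.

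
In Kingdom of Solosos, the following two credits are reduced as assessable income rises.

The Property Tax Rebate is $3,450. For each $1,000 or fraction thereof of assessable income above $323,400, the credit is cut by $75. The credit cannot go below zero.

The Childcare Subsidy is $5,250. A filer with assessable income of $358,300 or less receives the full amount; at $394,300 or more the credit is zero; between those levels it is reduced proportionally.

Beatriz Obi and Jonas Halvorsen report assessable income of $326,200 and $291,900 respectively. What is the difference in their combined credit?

Beatriz ($326,200): Property Tax Rebate: income exceeds $323,400 by $2,800, which is 3 full-or-partial $1,000 increments; reduction = 3 × $75 = $225, leaving $3,225. Childcare Subsidy: $326,200 is at or below the $358,300 threshold, so the full $5,250 applies. total $3,225 + $5,250 = $8,475
Jonas ($291,900): Property Tax Rebate: $291,900 is at or below the $323,400 threshold, so the full $3,450 applies. Childcare Subsidy: $291,900 is at or below the $358,300 threshold, so the full $5,250 applies. total $3,450 + $5,250 = $8,700
Difference: |$8,475 − $8,700| = $225.

$225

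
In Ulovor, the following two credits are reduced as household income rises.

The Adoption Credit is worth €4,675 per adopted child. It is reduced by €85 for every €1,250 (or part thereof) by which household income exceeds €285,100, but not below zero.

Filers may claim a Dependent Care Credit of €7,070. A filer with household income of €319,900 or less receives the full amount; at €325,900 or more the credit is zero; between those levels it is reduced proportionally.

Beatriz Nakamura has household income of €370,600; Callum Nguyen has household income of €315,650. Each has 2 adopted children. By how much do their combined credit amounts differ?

€10,810

Beatriz (€370,600): Adoption Credit: base = 2 × €4,675 = €9,350. income exceeds €285,100 by €85,500, which is 69 full-or-partial €1,250 increments; reduction = 69 × €85 = €5,865, leaving €3,485. Dependent Care Credit: €370,600 is at or above €325,900, so the credit is €0. total €3,485 + €0 = €3,485
Callum (€315,650): Adoption Credit: base = 2 × €4,675 = €9,350. income exceeds €285,100 by €30,550, which is 25 full-or-partial €1,250 increments; reduction = 25 × €85 = €2,125, leaving €7,225. Dependent Care Credit: €315,650 is at or below the €319,900 threshold, so the full €7,070 applies. total €7,225 + €7,070 = €14,295
Difference: |€3,485 − €14,295| = €10,810.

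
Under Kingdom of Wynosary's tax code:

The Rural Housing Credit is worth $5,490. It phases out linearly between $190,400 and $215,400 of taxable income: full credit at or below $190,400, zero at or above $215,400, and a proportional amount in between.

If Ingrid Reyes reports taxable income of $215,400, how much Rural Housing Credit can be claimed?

Rural Housing Credit: $215,400 is at or above $215,400, so the credit is $0.

$0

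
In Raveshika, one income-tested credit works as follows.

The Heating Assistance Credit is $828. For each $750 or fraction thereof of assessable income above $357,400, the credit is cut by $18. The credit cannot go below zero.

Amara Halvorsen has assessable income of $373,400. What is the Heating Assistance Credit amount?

Heating Assistance Credit: income exceeds $357,400 by $16,000, which is 22 full-or-partial $750 increments; reduction = 22 × $18 = $396, leaving $432.

$432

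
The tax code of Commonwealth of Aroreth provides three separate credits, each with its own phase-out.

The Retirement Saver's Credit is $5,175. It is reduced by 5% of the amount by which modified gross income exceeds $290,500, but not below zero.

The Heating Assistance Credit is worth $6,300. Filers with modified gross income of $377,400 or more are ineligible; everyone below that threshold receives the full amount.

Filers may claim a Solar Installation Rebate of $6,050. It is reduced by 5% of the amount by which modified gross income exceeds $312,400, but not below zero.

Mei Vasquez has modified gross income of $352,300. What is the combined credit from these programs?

Retirement Saver's Credit: 5% of the $61,800 excess over $290,500 is $3,090; credit = $5,175 − $3,090 = $2,085.
Heating Assistance Credit: $352,300 is below the $377,400 cutoff, so the full $6,300 applies.
Solar Installation Rebate: 5% of the $39,900 excess over $312,400 is $1,995; credit = $6,050 − $1,995 = $4,055.
Total: $2,085 + $6,300 + $4,055 = $12,440.

$12,440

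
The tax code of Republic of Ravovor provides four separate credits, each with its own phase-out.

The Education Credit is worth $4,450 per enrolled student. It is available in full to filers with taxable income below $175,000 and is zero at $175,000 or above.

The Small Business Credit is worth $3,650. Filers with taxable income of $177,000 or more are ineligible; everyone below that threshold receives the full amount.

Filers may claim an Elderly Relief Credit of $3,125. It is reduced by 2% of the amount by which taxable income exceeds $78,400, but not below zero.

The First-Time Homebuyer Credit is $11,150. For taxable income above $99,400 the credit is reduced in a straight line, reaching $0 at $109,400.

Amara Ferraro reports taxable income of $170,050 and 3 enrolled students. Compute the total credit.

$18,292

Education Credit: base = 3 × $4,450 = $13,350. $170,050 is below the $175,000 cutoff, so the full $13,350 applies.
Small Business Credit: $170,050 is below the $177,000 cutoff, so the full $3,650 applies.
Elderly Relief Credit: 2% of the $91,650 excess over $78,400 is $1,833; credit = $3,125 − $1,833 = $1,292.
First-Time Homebuyer Credit: $170,050 is at or above $109,400, so the credit is $0.
Total: $13,350 + $3,650 + $1,292 + $0 = $18,292.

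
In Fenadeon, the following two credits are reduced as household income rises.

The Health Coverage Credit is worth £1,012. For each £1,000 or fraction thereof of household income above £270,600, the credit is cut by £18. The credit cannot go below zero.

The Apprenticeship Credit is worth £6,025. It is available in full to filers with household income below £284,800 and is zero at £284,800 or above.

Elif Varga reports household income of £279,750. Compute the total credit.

Health Coverage Credit: income exceeds £270,600 by £9,150, which is 10 full-or-partial £1,000 increments; reduction = 10 × £18 = £180, leaving £832.
Apprenticeship Credit: £279,750 is below the £284,800 cutoff, so the full £6,025 applies.
Total: £832 + £6,025 = £6,857.

£6,857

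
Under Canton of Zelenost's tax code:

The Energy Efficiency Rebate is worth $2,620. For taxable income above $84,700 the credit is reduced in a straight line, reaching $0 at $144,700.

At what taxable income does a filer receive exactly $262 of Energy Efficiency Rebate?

$262 is 262/2,620 of the full $2,620, so 2,358/2,620 of the $60,000 range has been used: income = $84,700 + $60,000 × 2,358/2,620 = $138,700.

$138,700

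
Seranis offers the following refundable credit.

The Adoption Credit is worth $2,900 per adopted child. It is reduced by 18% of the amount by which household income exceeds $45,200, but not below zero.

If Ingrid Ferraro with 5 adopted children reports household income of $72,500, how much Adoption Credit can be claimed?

Adoption Credit: base = 5 × $2,900 = $14,500. 18% of the $27,300 excess over $45,200 is $4,914; credit = $14,500 − $4,914 = $9,586.

$9,586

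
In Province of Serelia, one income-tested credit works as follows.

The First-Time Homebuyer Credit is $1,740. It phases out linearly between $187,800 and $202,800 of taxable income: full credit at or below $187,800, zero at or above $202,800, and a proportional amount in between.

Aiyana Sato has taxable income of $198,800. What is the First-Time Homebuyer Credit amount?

$464

First-Time Homebuyer Credit: $198,800 is $11,000 into a $15,000 phase-out range, leaving 4,000/15,000 of the credit: $1,740 × 4,000/15,000 = $464.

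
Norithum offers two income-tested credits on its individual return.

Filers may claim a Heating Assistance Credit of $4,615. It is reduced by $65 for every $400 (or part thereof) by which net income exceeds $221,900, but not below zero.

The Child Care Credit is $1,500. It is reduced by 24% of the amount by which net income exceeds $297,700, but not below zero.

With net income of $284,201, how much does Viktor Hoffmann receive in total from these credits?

Heating Assistance Credit: income exceeds $221,900 by $62,301 → 156 increments × $65 = $10,140 ≥ base, so the credit is $0.
Child Care Credit: $284,201 is at or below the $297,700 threshold, so the full $1,500 applies.
Total: $0 + $1,500 = $1,500.

$1,500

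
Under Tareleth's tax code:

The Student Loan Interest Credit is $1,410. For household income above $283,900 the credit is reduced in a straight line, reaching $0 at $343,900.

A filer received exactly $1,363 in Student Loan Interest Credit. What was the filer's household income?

$1,363 is 1,363/1,410 of the full $1,410, so 47/1,410 of the $60,000 range has been used: income = $283,900 + $60,000 × 47/1,410 = $285,900.

$285,900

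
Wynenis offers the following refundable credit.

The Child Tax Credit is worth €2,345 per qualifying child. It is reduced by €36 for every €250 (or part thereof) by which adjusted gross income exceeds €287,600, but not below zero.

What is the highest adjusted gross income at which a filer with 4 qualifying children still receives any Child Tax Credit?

Full credit = 4 × €2,345 = €9,380.
After 260 increments the reduction is 260 × €36 = €9,360, leaving €20; one more increment wipes it out. Increment 260 ends at excess 260 × €250 = €65,000, so the highest qualifying income is €287,600 + €65,000 = €352,600.

€352,600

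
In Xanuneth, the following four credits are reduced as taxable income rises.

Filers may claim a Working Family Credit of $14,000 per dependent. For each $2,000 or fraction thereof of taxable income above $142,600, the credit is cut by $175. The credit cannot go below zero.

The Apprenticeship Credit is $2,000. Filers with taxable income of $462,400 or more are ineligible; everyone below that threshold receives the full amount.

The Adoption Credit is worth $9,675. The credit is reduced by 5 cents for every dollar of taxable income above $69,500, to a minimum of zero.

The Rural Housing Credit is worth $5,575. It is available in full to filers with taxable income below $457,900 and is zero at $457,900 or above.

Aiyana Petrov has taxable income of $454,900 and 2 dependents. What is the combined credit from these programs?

$8,100

Working Family Credit: base = 2 × $14,000 = $28,000. income exceeds $142,600 by $312,300, which is 157 full-or-partial $2,000 increments; reduction = 157 × $175 = $27,475, leaving $525.
Apprenticeship Credit: $454,900 is below the $462,400 cutoff, so the full $2,000 applies.
Adoption Credit: 5% of the $385,400 excess over $69,500 is $19,270 ≥ base, so the credit is $0.
Rural Housing Credit: $454,900 is below the $457,900 cutoff, so the full $5,575 applies.
Total: $525 + $2,000 + $0 + $5,575 = $8,100.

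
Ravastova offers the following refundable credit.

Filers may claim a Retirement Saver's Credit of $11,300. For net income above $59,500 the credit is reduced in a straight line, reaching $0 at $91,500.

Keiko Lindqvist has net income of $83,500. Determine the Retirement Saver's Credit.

Retirement Saver's Credit: $83,500 is $24,000 into a $32,000 phase-out range, leaving 8,000/32,000 of the credit: $11,300 × 8,000/32,000 = $2,825.

$2,825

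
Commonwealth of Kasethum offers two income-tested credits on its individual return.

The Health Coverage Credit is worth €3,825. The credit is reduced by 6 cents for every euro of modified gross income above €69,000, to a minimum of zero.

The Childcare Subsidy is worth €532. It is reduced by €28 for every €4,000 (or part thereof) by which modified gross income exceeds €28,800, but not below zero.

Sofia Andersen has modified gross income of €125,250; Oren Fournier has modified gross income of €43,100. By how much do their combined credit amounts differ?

€3,795

Sofia (€125,250): Health Coverage Credit: 6% of the €56,250 excess over €69,000 is €3,375; credit = €3,825 − €3,375 = €450. Childcare Subsidy: income exceeds €28,800 by €96,450 → 25 increments × €28 = €700 ≥ base, so the credit is €0. total €450 + €0 = €450
Oren (€43,100): Health Coverage Credit: €43,100 is at or below the €69,000 threshold, so the full €3,825 applies. Childcare Subsidy: income exceeds €28,800 by €14,300, which is 4 full-or-partial €4,000 increments; reduction = 4 × €28 = €112, leaving €420. total €3,825 + €420 = €4,245
Difference: |€450 − €4,245| = €3,795.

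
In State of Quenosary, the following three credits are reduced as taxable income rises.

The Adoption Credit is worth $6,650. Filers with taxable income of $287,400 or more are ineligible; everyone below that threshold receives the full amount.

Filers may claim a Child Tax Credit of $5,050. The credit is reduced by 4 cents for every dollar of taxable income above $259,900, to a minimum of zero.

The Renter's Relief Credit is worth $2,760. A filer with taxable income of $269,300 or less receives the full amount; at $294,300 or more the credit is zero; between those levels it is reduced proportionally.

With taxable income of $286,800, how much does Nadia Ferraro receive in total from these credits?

Adoption Credit: $286,800 is below the $287,400 cutoff, so the full $6,650 applies.
Child Tax Credit: 4% of the $26,900 excess over $259,900 is $1,076; credit = $5,050 − $1,076 = $3,974.
Renter's Relief Credit: $286,800 is $17,500 into a $25,000 phase-out range, leaving 7,500/25,000 of the credit: $2,760 × 7,500/25,000 = $828.
Total: $6,650 + $3,974 + $828 = $11,452.

$11,452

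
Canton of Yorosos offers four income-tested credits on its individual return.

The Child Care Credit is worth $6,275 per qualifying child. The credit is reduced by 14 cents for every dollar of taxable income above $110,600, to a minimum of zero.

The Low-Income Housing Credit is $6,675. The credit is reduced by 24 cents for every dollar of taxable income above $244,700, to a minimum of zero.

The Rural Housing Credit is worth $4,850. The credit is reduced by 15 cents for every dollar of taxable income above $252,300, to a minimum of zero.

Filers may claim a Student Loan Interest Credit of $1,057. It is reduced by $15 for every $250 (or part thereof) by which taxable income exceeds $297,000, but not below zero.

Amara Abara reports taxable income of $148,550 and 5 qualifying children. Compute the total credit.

$38,644

Child Care Credit: base = 5 × $6,275 = $31,375. 14% of the $37,950 excess over $110,600 is $5,313; credit = $31,375 − $5,313 = $26,062.
Low-Income Housing Credit: $148,550 is at or below the $244,700 threshold, so the full $6,675 applies.
Rural Housing Credit: $148,550 is at or below the $252,300 threshold, so the full $4,850 applies.
Student Loan Interest Credit: $148,550 is at or below the $297,000 threshold, so the full $1,057 applies.
Total: $26,062 + $6,675 + $4,850 + $1,057 = $38,644.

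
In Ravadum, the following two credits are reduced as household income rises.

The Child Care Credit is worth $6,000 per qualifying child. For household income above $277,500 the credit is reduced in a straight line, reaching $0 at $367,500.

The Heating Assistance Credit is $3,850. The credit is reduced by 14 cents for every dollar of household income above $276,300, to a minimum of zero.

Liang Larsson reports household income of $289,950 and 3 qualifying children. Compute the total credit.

$17,449

Child Care Credit: base = 3 × $6,000 = $18,000. $289,950 is $12,450 into a $90,000 phase-out range, leaving 77,550/90,000 of the credit: $18,000 × 77,550/90,000 = $15,510.
Heating Assistance Credit: 14% of the $13,650 excess over $276,300 is $1,911; credit = $3,850 − $1,911 = $1,939.
Total: $15,510 + $1,939 = $17,449.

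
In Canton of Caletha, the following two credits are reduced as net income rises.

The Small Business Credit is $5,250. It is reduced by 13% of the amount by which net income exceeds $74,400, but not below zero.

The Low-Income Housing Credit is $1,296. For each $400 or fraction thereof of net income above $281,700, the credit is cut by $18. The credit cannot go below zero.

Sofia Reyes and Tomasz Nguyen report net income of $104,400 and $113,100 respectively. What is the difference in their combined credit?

$1,131

Sofia ($104,400): Small Business Credit: 13% of the $30,000 excess over $74,400 is $3,900; credit = $5,250 − $3,900 = $1,350. Low-Income Housing Credit: $104,400 is at or below the $281,700 threshold, so the full $1,296 applies. total $1,350 + $1,296 = $2,646
Tomasz ($113,100): Small Business Credit: 13% of the $38,700 excess over $74,400 is $5,031; credit = $5,250 − $5,031 = $219. Low-Income Housing Credit: $113,100 is at or below the $281,700 threshold, so the full $1,296 applies. total $219 + $1,296 = $1,515
Difference: |$2,646 − $1,515| = $1,131.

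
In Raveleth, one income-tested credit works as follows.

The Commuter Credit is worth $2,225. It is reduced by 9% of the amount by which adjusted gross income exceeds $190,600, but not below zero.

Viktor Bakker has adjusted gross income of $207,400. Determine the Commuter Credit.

$713

Commuter Credit: 9% of the $16,800 excess over $190,600 is $1,512; credit = $2,225 − $1,512 = $713.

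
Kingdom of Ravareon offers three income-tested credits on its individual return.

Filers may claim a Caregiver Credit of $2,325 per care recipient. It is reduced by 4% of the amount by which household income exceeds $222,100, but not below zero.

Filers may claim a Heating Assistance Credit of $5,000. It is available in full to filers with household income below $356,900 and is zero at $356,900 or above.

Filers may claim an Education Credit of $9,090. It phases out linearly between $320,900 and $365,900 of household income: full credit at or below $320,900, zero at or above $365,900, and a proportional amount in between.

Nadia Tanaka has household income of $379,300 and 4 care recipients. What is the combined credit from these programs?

$3,012

Caregiver Credit: base = 4 × $2,325 = $9,300. 4% of the $157,200 excess over $222,100 is $6,288; credit = $9,300 − $6,288 = $3,012.
Heating Assistance Credit: $379,300 meets or exceeds the $356,900 cutoff, so the credit is $0.
Education Credit: $379,300 is at or above $365,900, so the credit is $0.
Total: $3,012 + $0 + $0 = $3,012.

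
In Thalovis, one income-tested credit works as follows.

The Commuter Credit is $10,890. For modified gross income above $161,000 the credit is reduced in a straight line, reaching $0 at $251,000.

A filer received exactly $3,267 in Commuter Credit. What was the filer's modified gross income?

$224,000

$3,267 is 3,267/10,890 of the full $10,890, so 7,623/10,890 of the $90,000 range has been used: income = $161,000 + $90,000 × 7,623/10,890 = $224,000.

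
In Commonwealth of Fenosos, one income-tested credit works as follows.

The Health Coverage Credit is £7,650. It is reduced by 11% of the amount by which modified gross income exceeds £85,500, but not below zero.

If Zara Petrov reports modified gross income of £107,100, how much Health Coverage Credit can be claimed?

£5,274

Health Coverage Credit: 11% of the £21,600 excess over £85,500 is £2,376; credit = £7,650 − £2,376 = £5,274.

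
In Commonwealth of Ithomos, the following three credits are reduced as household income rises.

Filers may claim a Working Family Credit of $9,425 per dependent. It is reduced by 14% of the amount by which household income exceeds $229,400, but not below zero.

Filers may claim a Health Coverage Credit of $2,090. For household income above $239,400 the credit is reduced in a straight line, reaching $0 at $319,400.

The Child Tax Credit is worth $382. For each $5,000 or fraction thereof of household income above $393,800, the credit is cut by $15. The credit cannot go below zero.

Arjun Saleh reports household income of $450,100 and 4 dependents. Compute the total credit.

Working Family Credit: base = 4 × $9,425 = $37,700. 14% of the $220,700 excess over $229,400 is $30,898; credit = $37,700 − $30,898 = $6,802.
Health Coverage Credit: $450,100 is at or above $319,400, so the credit is $0.
Child Tax Credit: income exceeds $393,800 by $56,300, which is 12 full-or-partial $5,000 increments; reduction = 12 × $15 = $180, leaving $202.
Total: $6,802 + $0 + $202 = $7,004.

$7,004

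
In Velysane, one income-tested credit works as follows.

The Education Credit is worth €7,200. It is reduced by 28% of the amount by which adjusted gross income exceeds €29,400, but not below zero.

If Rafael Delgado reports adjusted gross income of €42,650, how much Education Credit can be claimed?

Education Credit: 28% of the €13,250 excess over €29,400 is €3,710; credit = €7,200 − €3,710 = €3,490.

€3,490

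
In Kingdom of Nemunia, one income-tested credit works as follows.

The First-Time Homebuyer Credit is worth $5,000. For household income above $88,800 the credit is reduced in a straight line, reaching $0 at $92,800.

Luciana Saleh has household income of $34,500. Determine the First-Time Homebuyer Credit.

First-Time Homebuyer Credit: $34,500 is at or below the $88,800 threshold, so the full $5,000 applies.

$5,000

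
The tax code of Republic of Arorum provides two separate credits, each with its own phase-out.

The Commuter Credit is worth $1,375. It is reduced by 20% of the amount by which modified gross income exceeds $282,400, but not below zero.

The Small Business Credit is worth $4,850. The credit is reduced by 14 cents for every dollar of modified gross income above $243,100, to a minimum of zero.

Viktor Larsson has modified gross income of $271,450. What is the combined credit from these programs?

Commuter Credit: $271,450 is at or below the $282,400 threshold, so the full $1,375 applies.
Small Business Credit: 14% of the $28,350 excess over $243,100 is $3,969; credit = $4,850 − $3,969 = $881.
Total: $1,375 + $881 = $2,256.

$2,256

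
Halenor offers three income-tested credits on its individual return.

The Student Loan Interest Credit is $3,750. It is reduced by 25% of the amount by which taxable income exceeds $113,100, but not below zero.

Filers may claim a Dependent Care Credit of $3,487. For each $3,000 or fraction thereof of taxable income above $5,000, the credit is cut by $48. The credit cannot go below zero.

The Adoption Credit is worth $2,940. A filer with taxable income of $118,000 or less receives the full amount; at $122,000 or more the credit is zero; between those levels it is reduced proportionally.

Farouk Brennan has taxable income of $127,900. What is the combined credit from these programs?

Student Loan Interest Credit: 25% of the $14,800 excess over $113,100 is $3,700; credit = $3,750 − $3,700 = $50.
Dependent Care Credit: income exceeds $5,000 by $122,900, which is 41 full-or-partial $3,000 increments; reduction = 41 × $48 = $1,968, leaving $1,519.
Adoption Credit: $127,900 is at or above $122,000, so the credit is $0.
Total: $50 + $1,519 + $0 = $1,569.

$1,569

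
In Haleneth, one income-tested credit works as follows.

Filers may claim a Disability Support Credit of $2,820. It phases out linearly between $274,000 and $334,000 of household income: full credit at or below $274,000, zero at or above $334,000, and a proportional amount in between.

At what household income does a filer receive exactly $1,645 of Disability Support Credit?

$299,000

$1,645 is 1,645/2,820 of the full $2,820, so 1,175/2,820 of the $60,000 range has been used: income = $274,000 + $60,000 × 1,175/2,820 = $299,000.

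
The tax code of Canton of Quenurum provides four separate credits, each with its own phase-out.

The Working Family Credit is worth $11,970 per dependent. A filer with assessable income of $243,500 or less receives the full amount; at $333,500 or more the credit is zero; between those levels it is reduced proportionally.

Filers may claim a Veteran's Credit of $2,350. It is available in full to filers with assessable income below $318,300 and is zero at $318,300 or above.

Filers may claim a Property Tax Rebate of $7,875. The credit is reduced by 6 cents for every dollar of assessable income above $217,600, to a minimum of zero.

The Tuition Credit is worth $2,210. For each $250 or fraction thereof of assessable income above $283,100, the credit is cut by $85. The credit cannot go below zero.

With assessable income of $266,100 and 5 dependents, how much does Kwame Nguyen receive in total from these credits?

$54,346

Working Family Credit: base = 5 × $11,970 = $59,850. $266,100 is $22,600 into a $90,000 phase-out range, leaving 67,400/90,000 of the credit: $59,850 × 67,400/90,000 = $44,821.
Veteran's Credit: $266,100 is below the $318,300 cutoff, so the full $2,350 applies.
Property Tax Rebate: 6% of the $48,500 excess over $217,600 is $2,910; credit = $7,875 − $2,910 = $4,965.
Tuition Credit: $266,100 is at or below the $283,100 threshold, so the full $2,210 applies.
Total: $44,821 + $2,350 + $4,965 + $2,210 = $54,346.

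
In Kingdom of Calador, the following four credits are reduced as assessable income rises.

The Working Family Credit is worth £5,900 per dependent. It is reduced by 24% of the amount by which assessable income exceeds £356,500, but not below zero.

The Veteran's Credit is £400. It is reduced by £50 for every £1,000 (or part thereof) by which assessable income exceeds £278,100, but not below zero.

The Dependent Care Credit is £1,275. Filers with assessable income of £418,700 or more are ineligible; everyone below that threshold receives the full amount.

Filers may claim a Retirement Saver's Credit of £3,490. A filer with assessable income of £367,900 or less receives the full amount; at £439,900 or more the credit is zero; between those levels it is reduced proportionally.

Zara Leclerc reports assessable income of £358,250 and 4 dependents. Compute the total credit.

£27,945

Working Family Credit: base = 4 × £5,900 = £23,600. 24% of the £1,750 excess over £356,500 is £420; credit = £23,600 − £420 = £23,180.
Veteran's Credit: income exceeds £278,100 by £80,150 → 81 increments × £50 = £4,050 ≥ base, so the credit is £0.
Dependent Care Credit: £358,250 is below the £418,700 cutoff, so the full £1,275 applies.
Retirement Saver's Credit: £358,250 is at or below the £367,900 threshold, so the full £3,490 applies.
Total: £23,180 + £0 + £1,275 + £3,490 = £27,945.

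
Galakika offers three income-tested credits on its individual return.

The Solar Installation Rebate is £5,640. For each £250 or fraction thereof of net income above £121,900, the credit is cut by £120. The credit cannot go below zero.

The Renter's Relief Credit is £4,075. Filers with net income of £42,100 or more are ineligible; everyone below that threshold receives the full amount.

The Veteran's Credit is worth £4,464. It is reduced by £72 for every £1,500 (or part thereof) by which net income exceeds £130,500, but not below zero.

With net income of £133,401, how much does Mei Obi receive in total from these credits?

Solar Installation Rebate: income exceeds £121,900 by £11,501 → 47 increments × £120 = £5,640 ≥ base, so the credit is £0.
Renter's Relief Credit: £133,401 meets or exceeds the £42,100 cutoff, so the credit is £0.
Veteran's Credit: income exceeds £130,500 by £2,901, which is 2 full-or-partial £1,500 increments; reduction = 2 × £72 = £144, leaving £4,320.
Total: £0 + £0 + £4,320 = £4,320.

£4,320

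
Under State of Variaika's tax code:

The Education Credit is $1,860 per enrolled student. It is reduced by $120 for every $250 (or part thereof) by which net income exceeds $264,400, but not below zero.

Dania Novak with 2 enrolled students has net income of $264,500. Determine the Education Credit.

$3,600

Education Credit: base = 2 × $1,860 = $3,720. income exceeds $264,400 by $100, which is 1 full-or-partial $250 increment; reduction = 1 × $120 = $120, leaving $3,600.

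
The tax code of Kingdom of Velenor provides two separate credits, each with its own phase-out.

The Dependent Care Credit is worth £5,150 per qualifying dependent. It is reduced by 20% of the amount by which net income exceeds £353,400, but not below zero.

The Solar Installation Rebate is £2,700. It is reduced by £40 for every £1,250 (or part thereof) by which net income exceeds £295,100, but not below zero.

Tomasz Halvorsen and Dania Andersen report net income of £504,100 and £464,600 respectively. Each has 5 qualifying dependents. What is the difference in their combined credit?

£3,510

Tomasz (£504,100): Dependent Care Credit: base = 5 × £5,150 = £25,750. 20% of the £150,700 excess over £353,400 is £30,140 ≥ base, so the credit is £0. Solar Installation Rebate: income exceeds £295,100 by £209,000 → 168 increments × £40 = £6,720 ≥ base, so the credit is £0. total £0 + £0 = £0
Dania (£464,600): Dependent Care Credit: base = 5 × £5,150 = £25,750. 20% of the £111,200 excess over £353,400 is £22,240; credit = £25,750 − £22,240 = £3,510. Solar Installation Rebate: income exceeds £295,100 by £169,500 → 136 increments × £40 = £5,440 ≥ base, so the credit is £0. total £3,510 + £0 = £3,510
Difference: |£0 − £3,510| = £3,510.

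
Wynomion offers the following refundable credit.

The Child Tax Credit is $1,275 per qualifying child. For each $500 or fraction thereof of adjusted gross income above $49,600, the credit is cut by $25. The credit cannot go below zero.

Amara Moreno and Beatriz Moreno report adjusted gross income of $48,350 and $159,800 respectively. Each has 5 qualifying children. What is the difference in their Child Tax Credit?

Amara ($48,350): Child Tax Credit: base = 5 × $1,275 = $6,375. $48,350 is at or below the $49,600 threshold, so the full $6,375 applies.
Beatriz ($159,800): Child Tax Credit: base = 5 × $1,275 = $6,375. income exceeds $49,600 by $110,200, which is 221 full-or-partial $500 increments; reduction = 221 × $25 = $5,525, leaving $850.
Difference: |$6,375 − $850| = $5,525.

$5,525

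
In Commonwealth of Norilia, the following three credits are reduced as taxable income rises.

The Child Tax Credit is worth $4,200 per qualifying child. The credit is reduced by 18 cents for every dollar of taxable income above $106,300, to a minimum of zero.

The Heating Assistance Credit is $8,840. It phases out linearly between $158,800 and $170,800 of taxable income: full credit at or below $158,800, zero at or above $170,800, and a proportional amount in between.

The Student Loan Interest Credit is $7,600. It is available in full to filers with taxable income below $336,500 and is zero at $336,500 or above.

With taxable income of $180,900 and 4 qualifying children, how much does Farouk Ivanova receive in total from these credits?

Child Tax Credit: base = 4 × $4,200 = $16,800. 18% of the $74,600 excess over $106,300 is $13,428; credit = $16,800 − $13,428 = $3,372.
Heating Assistance Credit: $180,900 is at or above $170,800, so the credit is $0.
Student Loan Interest Credit: $180,900 is below the $336,500 cutoff, so the full $7,600 applies.
Total: $3,372 + $0 + $7,600 = $10,972.

$10,972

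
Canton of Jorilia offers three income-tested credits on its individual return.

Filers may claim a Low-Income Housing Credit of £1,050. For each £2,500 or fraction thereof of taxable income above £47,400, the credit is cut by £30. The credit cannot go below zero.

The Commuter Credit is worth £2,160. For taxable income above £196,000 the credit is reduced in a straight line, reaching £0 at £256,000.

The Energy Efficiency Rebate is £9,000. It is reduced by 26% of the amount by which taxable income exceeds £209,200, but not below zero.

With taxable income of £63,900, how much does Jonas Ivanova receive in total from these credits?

Low-Income Housing Credit: income exceeds £47,400 by £16,500, which is 7 full-or-partial £2,500 increments; reduction = 7 × £30 = £210, leaving £840.
Commuter Credit: £63,900 is at or below the £196,000 threshold, so the full £2,160 applies.
Energy Efficiency Rebate: £63,900 is at or below the £209,200 threshold, so the full £9,000 applies.
Total: £840 + £2,160 + £9,000 = £12,000.

£12,000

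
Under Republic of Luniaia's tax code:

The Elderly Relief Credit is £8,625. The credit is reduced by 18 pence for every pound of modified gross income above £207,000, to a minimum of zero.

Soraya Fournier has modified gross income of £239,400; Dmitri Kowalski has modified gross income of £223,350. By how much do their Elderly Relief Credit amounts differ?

£2,889

Soraya (£239,400): Elderly Relief Credit: 18% of the £32,400 excess over £207,000 is £5,832; credit = £8,625 − £5,832 = £2,793.
Dmitri (£223,350): Elderly Relief Credit: 18% of the £16,350 excess over £207,000 is £2,943; credit = £8,625 − £2,943 = £5,682.
Difference: |£2,793 − £5,682| = £2,889.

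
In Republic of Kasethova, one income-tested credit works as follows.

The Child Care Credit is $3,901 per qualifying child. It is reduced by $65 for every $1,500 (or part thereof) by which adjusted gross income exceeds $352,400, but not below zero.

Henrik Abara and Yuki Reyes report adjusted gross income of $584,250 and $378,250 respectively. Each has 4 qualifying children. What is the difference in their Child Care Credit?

$8,905

Henrik ($584,250): Child Care Credit: base = 4 × $3,901 = $15,604. income exceeds $352,400 by $231,850, which is 155 full-or-partial $1,500 increments; reduction = 155 × $65 = $10,075, leaving $5,529.
Yuki ($378,250): Child Care Credit: base = 4 × $3,901 = $15,604. income exceeds $352,400 by $25,850, which is 18 full-or-partial $1,500 increments; reduction = 18 × $65 = $1,170, leaving $14,434.
Difference: |$5,529 − $14,434| = $8,905.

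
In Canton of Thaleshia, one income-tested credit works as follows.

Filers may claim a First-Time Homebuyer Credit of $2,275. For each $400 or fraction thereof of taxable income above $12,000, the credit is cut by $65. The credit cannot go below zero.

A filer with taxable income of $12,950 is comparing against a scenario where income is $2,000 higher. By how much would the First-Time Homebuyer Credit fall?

At $12,950 — income exceeds $12,000 by $950, which is 3 full-or-partial $400 increments; reduction = 3 × $65 = $195, leaving $2,080.
At $14,950 — income exceeds $12,000 by $2,950, which is 8 full-or-partial $400 increments; reduction = 8 × $65 = $520, leaving $1,755.
Lost: $2,080 − $1,755 = $325.

$325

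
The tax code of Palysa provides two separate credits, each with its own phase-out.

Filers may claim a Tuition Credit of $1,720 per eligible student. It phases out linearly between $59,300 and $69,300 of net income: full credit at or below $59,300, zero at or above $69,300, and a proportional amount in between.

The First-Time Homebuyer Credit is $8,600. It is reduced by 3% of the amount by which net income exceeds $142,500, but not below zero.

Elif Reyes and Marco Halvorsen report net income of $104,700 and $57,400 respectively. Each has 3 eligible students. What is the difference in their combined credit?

Elif ($104,700): Tuition Credit: base = 3 × $1,720 = $5,160. $104,700 is at or above $69,300, so the credit is $0. First-Time Homebuyer Credit: $104,700 is at or below the $142,500 threshold, so the full $8,600 applies. total $0 + $8,600 = $8,600
Marco ($57,400): Tuition Credit: base = 3 × $1,720 = $5,160. $57,400 is at or below the $59,300 threshold, so the full $5,160 applies. First-Time Homebuyer Credit: $57,400 is at or below the $142,500 threshold, so the full $8,600 applies. total $5,160 + $8,600 = $13,760
Difference: |$8,600 − $13,760| = $5,160.

$5,160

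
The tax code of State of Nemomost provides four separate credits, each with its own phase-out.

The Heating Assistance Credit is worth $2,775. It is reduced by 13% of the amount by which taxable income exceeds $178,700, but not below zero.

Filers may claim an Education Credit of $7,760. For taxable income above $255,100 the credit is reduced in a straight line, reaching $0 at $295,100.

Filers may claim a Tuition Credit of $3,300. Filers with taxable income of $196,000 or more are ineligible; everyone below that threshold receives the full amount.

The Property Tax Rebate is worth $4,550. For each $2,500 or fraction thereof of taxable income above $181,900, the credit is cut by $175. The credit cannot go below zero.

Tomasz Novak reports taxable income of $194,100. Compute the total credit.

Heating Assistance Credit: 13% of the $15,400 excess over $178,700 is $2,002; credit = $2,775 − $2,002 = $773.
Education Credit: $194,100 is at or below the $255,100 threshold, so the full $7,760 applies.
Tuition Credit: $194,100 is below the $196,000 cutoff, so the full $3,300 applies.
Property Tax Rebate: income exceeds $181,900 by $12,200, which is 5 full-or-partial $2,500 increments; reduction = 5 × $175 = $875, leaving $3,675.
Total: $773 + $7,760 + $3,300 + $3,675 = $15,508.

$15,508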